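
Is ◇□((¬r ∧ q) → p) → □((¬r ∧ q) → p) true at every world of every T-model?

Not valid

Tableau for the negation ¬(◇□((¬r ∧ q) → p) → □((¬r ∧ q) → p)):
1. ¬(◇□((¬r ∧ q) → p) → □((¬r ∧ q) → p)), u
2. ◇□((¬r ∧ q) → p), u
3. ¬□((¬r ∧ q) → p), u
4. □((¬r ∧ q) → p), v
5. (¬r ∧ q) → p, v
6. p, v
7. ¬((¬r ∧ q) → p), w
8. ¬r ∧ q, w
9. ¬p, w
10. ¬r, w
11. q, w
Accessibility: uRu, uRv, uRw, vRv, wRw
The negation has an open branch (countermodel exists).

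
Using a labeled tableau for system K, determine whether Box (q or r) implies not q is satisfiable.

Yes, satisfiable

1. Box (q or r) implies not q, 0
2. not q, 0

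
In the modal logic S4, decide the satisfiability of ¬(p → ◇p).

Unsatisfiable

1. ¬(p → ◇p), w0
2. p, w0
3. ¬◇p, w0
4. ¬p, w0
Accessibility: w0Rw0
Branch closes: p and ¬p both at w0.
Every branch closes; the branch above is one of them.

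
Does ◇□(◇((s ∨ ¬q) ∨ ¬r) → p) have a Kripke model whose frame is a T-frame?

Yes, satisfiable

1. ◇□(◇((s ∨ ¬q) ∨ ¬r) → p), 0
2. □(◇((s ∨ ¬q) ∨ ¬r) → p), 1
3. ◇((s ∨ ¬q) ∨ ¬r) → p, 1
4. p, 1
Accessibility: 0R0, 0R1, 1R1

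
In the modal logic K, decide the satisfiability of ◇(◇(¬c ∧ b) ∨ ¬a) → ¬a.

Satisfiable (open branch found)

1. ◇(◇(¬c ∧ b) ∨ ¬a) → ¬a, 0
2. ¬a, 0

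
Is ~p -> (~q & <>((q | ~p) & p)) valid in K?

No, not valid

Tableau for the negation ~(~p -> (~q & <>((q | ~p) & p))):
1. ~(~p -> (~q & <>((q | ~p) & p))), 0
2. ~p, 0
3. ~(~q & <>((q | ~p) & p)), 0
4. ~<>((q | ~p) & p), 0
The negation has an open branch (countermodel exists).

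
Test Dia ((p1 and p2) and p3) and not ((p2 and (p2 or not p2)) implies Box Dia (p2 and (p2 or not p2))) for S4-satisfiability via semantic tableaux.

Satisfiable

1. Dia ((p1 and p2) and p3) and not ((p2 and (p2 or not p2)) implies Box Dia (p2 and (p2 or not p2))), u
2. Dia ((p1 and p2) and p3), u
3. not ((p2 and (p2 or not p2)) implies Box Dia (p2 and (p2 or not p2))), u
4. p2 and (p2 or not p2), u
5. not Box Dia (p2 and (p2 or not p2)), u
6. p2, u
7. p2 or not p2, u
8. (p1 and p2) and p3, v
9. p1 and p2, v
10. p3, v
11. p1, v
12. p2, v
13. not Dia (p2 and (p2 or not p2)), w
14. not (p2 and (p2 or not p2)), w
15. not p2, w
Accessibility: uRu, uRv, uRw, vRv, wRw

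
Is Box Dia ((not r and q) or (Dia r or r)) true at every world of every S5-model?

Tableau for the negation not Box Dia ((not r and q) or (Dia r or r)):
1. not Box Dia ((not r and q) or (Dia r or r)), w0
2. not Dia ((not r and q) or (Dia r or r)), w1
3. not ((not r and q) or (Dia r or r)), w0
4. not (not r and q), w0
5. not (Dia r or r), w0
6. not Dia r, w0
7. not r, w0
8. not ((not r and q) or (Dia r or r)), w1
9. not (not r and q), w1
10. not (Dia r or r), w1
11. not Dia r, w1
12. not r, w1
13. not q, w0
14. not q, w1
Accessibility: w0Rw0, w0Rw1, w1Rw0, w1Rw1
The negation has an open branch (countermodel exists).

Not valid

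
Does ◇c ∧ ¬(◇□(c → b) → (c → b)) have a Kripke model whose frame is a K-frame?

1. ◇c ∧ ¬(◇□(c → b) → (c → b)), w0
2. ◇c, w0
3. ¬(◇□(c → b) → (c → b)), w0
4. ◇□(c → b), w0
5. ¬(c → b), w0
6. c, w0
7. ¬b, w0
8. c, w1
9. □(c → b), w2
Accessibility: w0Rw1, w0Rw2

Yes, satisfiable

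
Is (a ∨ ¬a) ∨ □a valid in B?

Yes, valid

Tableau for the negation ¬((a ∨ ¬a) ∨ □a):
1. ¬((a ∨ ¬a) ∨ □a), w0
2. ¬(a ∨ ¬a), w0
3. ¬□a, w0
4. ¬a, w0
5. a, w0
Accessibility: w0Rw0
Branch closes: a and ¬a both at w0.
All branches of the negation close; one closing branch shown above.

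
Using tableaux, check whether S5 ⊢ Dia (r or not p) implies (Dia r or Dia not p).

Yes, valid

Tableau for the negation not (Dia (r or not p) implies (Dia r or Dia not p)):
1. not (Dia (r or not p) implies (Dia r or Dia not p)), w0
2. Dia (r or not p), w0
3. not (Dia r or Dia not p), w0
4. not Dia r, w0
5. not Dia not p, w0
6. not r, w0
7. p, w0
8. r or not p, w1
9. not r, w1
10. p, w1
11. not p, w1
Accessibility: w0Rw0, w0Rw1, w1Rw0, w1Rw1
Branch closes: p and not p both at w1.
All branches of the negation close; one closing branch shown above.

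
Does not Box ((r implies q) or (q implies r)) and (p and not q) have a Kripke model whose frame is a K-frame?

No, unsatisfiable

1. not Box ((r implies q) or (q implies r)) and (p and not q), 0
2. not Box ((r implies q) or (q implies r)), 0
3. p and not q, 0
4. p, 0
5. not q, 0
6. not ((r implies q) or (q implies r)), 1
7. not (r implies q), 1
8. not (q implies r), 1
9. r, 1
10. not q, 1
11. q, 1
12. not r, 1
Accessibility: 0R1
Branch closes: q and not q both at 1.
All branches of the tableau close; one closing branch shown above.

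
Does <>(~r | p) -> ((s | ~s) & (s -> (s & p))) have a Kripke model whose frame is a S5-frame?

1. <>(~r | p) -> ((s | ~s) & (s -> (s & p))), 0
2. (s | ~s) & (s -> (s & p)), 0
3. s | ~s, 0
4. s -> (s & p), 0
5. ~s, 0
Accessibility: 0R0

Satisfiable (open branch found)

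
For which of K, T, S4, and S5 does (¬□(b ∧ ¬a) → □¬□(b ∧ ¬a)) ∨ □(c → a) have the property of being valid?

S5-tableau for the negation ¬((¬□(b ∧ ¬a) → □¬□(b ∧ ¬a)) ∨ □(c → a)):
1. ¬((¬□(b ∧ ¬a) → □¬□(b ∧ ¬a)) ∨ □(c → a)), w0
2. ¬(¬□(b ∧ ¬a) → □¬□(b ∧ ¬a)), w0
3. ¬□(c → a), w0
4. ¬□(b ∧ ¬a), w0
5. ¬□¬□(b ∧ ¬a), w0
6. ¬(c → a), w1
7. c, w1
8. ¬a, w1
9. ¬(b ∧ ¬a), w2
10. a, w2
11. □(b ∧ ¬a), w3
12. b ∧ ¬a, w0
13. b, w0
14. ¬a, w0
15. b ∧ ¬a, w1
16. b, w1
17. b ∧ ¬a, w2
18. b, w2
19. ¬a, w2
Accessibility: w0Rw0, w0Rw1, w0Rw2, w0Rw3, w1Rw0, w1Rw1, w1Rw2, w1Rw3, w2Rw0, w2Rw1, w2Rw2, w2Rw3, w3Rw0, w3Rw1, w3Rw2, w3Rw3
Branch closes: a and ¬a both at w2.
Every branch closes (one shown): valid in S5.
S4-tableau for the negation ¬((¬□(b ∧ ¬a) → □¬□(b ∧ ¬a)) ∨ □(c → a)):
1. ¬((¬□(b ∧ ¬a) → □¬□(b ∧ ¬a)) ∨ □(c → a)), w0
2. ¬(¬□(b ∧ ¬a) → □¬□(b ∧ ¬a)), w0
3. ¬□(c → a), w0
4. ¬□(b ∧ ¬a), w0
5. ¬□¬□(b ∧ ¬a), w0
6. ¬(c → a), w1
7. c, w1
8. ¬a, w1
9. ¬(b ∧ ¬a), w2
10. a, w2
11. □(b ∧ ¬a), w3
12. b ∧ ¬a, w3
13. b, w3
14. ¬a, w3
Accessibility: w0Rw0, w0Rw1, w0Rw2, w0Rw3, w1Rw1, w2Rw2, w3Rw3
Complete open branch: countermodel on an S4-frame, so not valid in S4, nor in K, T (the same frame is also a K-frame and a T-frame).

S5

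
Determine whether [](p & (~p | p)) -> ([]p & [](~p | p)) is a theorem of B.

Tableau for the negation ~([](p & (~p | p)) -> ([]p & [](~p | p))):
1. ~([](p & (~p | p)) -> ([]p & [](~p | p))), 0
2. [](p & (~p | p)), 0
3. ~([]p & [](~p | p)), 0
4. p & (~p | p), 0
5. p, 0
6. ~p | p, 0
7. ~[]p, 0
8. ~p, 1
9. p & (~p | p), 1
10. p, 1
11. ~p | p, 1
Accessibility: 0R0, 0R1, 1R0, 1R1
Branch closes: p and ~p both at 1.
Every branch of the negation's tableau closes; the branch above is one of them.

Yes, valid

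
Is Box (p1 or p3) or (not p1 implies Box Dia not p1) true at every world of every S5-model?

Tableau for the negation not (Box (p1 or p3) or (not p1 implies Box Dia not p1)):
1. not (Box (p1 or p3) or (not p1 implies Box Dia not p1)), u
2. not Box (p1 or p3), u   [neg-or-rule on 1]
3. not (not p1 implies Box Dia not p1), u   [neg-or-rule on 1]
4. not p1, u   [neg-implies-rule on 3]
5. not Box Dia not p1, u   [neg-implies-rule on 3]
6. not (p1 or p3), v   [neg-Box-rule on 2: fresh world v, uRv]
7. not p1, v   [neg-or-rule on 6]
8. not p3, v   [neg-or-rule on 6]
9. not Dia not p1, w   [neg-Box-rule on 5: fresh world w, uRw]
10. p1, u   [neg-Dia-rule on 9 via wRu]
Accessibility: uRu, uRv, uRw, vRu, vRv, vRw, wRu, wRv, wRw
Branch closes: p1 and not p1 both at u.
All branches of the negation close; one closing branch shown above.

Valid in S5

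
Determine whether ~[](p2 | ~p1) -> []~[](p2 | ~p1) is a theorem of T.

Tableau for the negation ~(~[](p2 | ~p1) -> []~[](p2 | ~p1)):
1. ~(~[](p2 | ~p1) -> []~[](p2 | ~p1)), u
2. ~[](p2 | ~p1), u
3. ~[]~[](p2 | ~p1), u
4. ~(p2 | ~p1), v
5. ~p2, v
6. p1, v
7. [](p2 | ~p1), w
8. p2 | ~p1, w
9. ~p1, w
Accessibility: uRu, uRv, uRw, vRv, wRw
The negation has an open branch (countermodel exists).

Not valid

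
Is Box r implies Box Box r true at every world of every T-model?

Tableau for the negation not (Box r implies Box Box r):
1. not (Box r implies Box Box r), 0
2. Box r, 0
3. not Box Box r, 0
4. r, 0
5. not Box r, 1
6. r, 1
7. not r, 2
Accessibility: 0R0, 0R1, 1R1, 1R2, 2R2
The negation has an open branch (countermodel exists).

Not valid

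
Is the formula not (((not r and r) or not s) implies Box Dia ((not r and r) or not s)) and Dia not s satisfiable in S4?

1. not (((not r and r) or not s) implies Box Dia ((not r and r) or not s)) and Dia not s, u
2. not (((not r and r) or not s) implies Box Dia ((not r and r) or not s)), u   [and-rule on 1]
3. Dia not s, u   [and-rule on 1]
4. (not r and r) or not s, u   [neg-implies-rule on 2]
5. not Box Dia ((not r and r) or not s), u   [neg-implies-rule on 2]
6. not s, u   [or-rule on 4 (branches; this branch)]
7. not s, v   [Dia-rule on 3: fresh world v, uRv]
8. not Dia ((not r and r) or not s), w   [neg-Box-rule on 5: fresh world w, uRw]
9. not ((not r and r) or not s), w   [neg-Dia-rule on 8 via wRw]
10. not (not r and r), w   [neg-or-rule on 9]
11. s, w   [neg-or-rule on 9]
12. not r, w   [neg-and-rule on 10 (branches; this branch)]
Accessibility: uRu, uRv, uRw, vRv, wRw

Satisfiable (open branch found)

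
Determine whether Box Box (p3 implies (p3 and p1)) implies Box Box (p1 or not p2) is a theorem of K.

Tableau for the negation not (Box Box (p3 implies (p3 and p1)) implies Box Box (p1 or not p2)):
1. not (Box Box (p3 implies (p3 and p1)) implies Box Box (p1 or not p2)), w0
2. Box Box (p3 implies (p3 and p1)), w0   [neg-implies-rule on 1]
3. not Box Box (p1 or not p2), w0   [neg-implies-rule on 1]
4. not Box (p1 or not p2), w1   [neg-Box-rule on 3: fresh world w1, w0Rw1]
5. Box (p3 implies (p3 and p1)), w1   [Box-rule on 2 via w0Rw1]
6. not (p1 or not p2), w2   [neg-Box-rule on 4: fresh world w2, w1Rw2]
7. not p1, w2   [neg-or-rule on 6]
8. p2, w2   [neg-or-rule on 6]
9. p3 implies (p3 and p1), w2   [Box-rule on 5 via w1Rw2]
10. not p3, w2   [implies-rule on 9 (branches; this branch)]
Accessibility: w0Rw1, w1Rw2
The negation has an open branch (countermodel exists).

Not valid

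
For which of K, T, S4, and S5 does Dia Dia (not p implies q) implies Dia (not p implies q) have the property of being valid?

S4, S5

T-tableau for the negation not (Dia Dia (not p implies q) implies Dia (not p implies q)):
1. not (Dia Dia (not p implies q) implies Dia (not p implies q)), 0
2. Dia Dia (not p implies q), 0   [neg-implies-rule on 1]
3. not Dia (not p implies q), 0   [neg-implies-rule on 1]
4. not (not p implies q), 0   [neg-Dia-rule on 3 via 0R0]
5. not p, 0   [neg-implies-rule on 4]
6. not q, 0   [neg-implies-rule on 4]
7. Dia (not p implies q), 1   [Dia-rule on 2: fresh world 1, 0R1]
8. not (not p implies q), 1   [neg-Dia-rule on 3 via 0R1]
9. not p, 1   [neg-implies-rule on 8]
10. not q, 1   [neg-implies-rule on 8]
11. not p implies q, 2   [Dia-rule on 7: fresh world 2, 1R2]
12. q, 2   [implies-rule on 11 (branches; this branch)]
Accessibility: 0R0, 0R1, 1R1, 1R2, 2R2
Complete open branch: countermodel on a T-frame, so not valid in T, nor in K (the same frame is also a K-frame).
S4-tableau for the negation not (Dia Dia (not p implies q) implies Dia (not p implies q)):
1. not (Dia Dia (not p implies q) implies Dia (not p implies q)), 0
2. Dia Dia (not p implies q), 0   [neg-implies-rule on 1]
3. not Dia (not p implies q), 0   [neg-implies-rule on 1]
4. not (not p implies q), 0   [neg-Dia-rule on 3 via 0R0]
5. not p, 0   [neg-implies-rule on 4]
6. not q, 0   [neg-implies-rule on 4]
7. Dia (not p implies q), 1   [Dia-rule on 2: fresh world 1, 0R1]
8. not (not p implies q), 1   [neg-Dia-rule on 3 via 0R1]
9. not p, 1   [neg-implies-rule on 8]
10. not q, 1   [neg-implies-rule on 8]
11. not p implies q, 2   [Dia-rule on 7: fresh world 2, 1R2]
12. not (not p implies q), 2   [neg-Dia-rule on 3 via 0R2]
13. not p, 2   [neg-implies-rule on 12]
14. not q, 2   [neg-implies-rule on 12]
15. q, 2   [implies-rule on 11 (branches; this branch)]
Accessibility: 0R0, 0R1, 0R2, 1R1, 1R2, 2R2
Branch closes: q and not q both at 2.
Every branch closes (one shown): valid in S4, hence also in S5 (every theorem of S4 is a theorem of S5).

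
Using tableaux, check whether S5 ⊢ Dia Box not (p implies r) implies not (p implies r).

Tableau for the negation not (Dia Box not (p implies r) implies not (p implies r)):
1. not (Dia Box not (p implies r) implies not (p implies r)), u
2. Dia Box not (p implies r), u
3. p implies r, u
4. r, u
5. Box not (p implies r), v
6. not (p implies r), u
7. p, u
8. not r, u
Accessibility: uRu, uRv, vRu, vRv
Branch closes: r and not r both at u.
All branches of the negation close; one closing branch shown above.

Yes, valid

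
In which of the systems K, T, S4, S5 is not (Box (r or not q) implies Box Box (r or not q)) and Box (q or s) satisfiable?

K, T

S4-tableau for the formula:
1. not (Box (r or not q) implies Box Box (r or not q)) and Box (q or s), 0
2. not (Box (r or not q) implies Box Box (r or not q)), 0
3. Box (q or s), 0
4. Box (r or not q), 0
5. not Box Box (r or not q), 0
6. q or s, 0
7. r or not q, 0
8. s, 0
9. not q, 0
10. not Box (r or not q), 1
11. q or s, 1
12. r or not q, 1
13. s, 1
14. not q, 1
15. not (r or not q), 2
16. not r, 2
17. q, 2
18. q or s, 2
19. r or not q, 2
20. s, 2
21. not q, 2
Accessibility: 0R0, 0R1, 0R2, 1R1, 1R2, 2R2
Branch closes: q and not q both at 2.
Every branch closes (one shown): unsatisfiable in S4, hence also in S5 (every S5-frame is an S4-frame).
T-tableau for the formula:
1. not (Box (r or not q) implies Box Box (r or not q)) and Box (q or s), 0
2. not (Box (r or not q) implies Box Box (r or not q)), 0
3. Box (q or s), 0
4. Box (r or not q), 0
5. not Box Box (r or not q), 0
6. q or s, 0
7. r or not q, 0
8. s, 0
9. not q, 0
10. not Box (r or not q), 1
11. q or s, 1
12. r or not q, 1
13. s, 1
14. not q, 1
15. not (r or not q), 2
16. not r, 2
17. q, 2
Accessibility: 0R0, 0R1, 1R1, 1R2, 2R2
Complete open branch: satisfiable in T, hence also in K (this T-model is also a K-model).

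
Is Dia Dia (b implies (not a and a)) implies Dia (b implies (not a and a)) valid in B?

Not valid

Tableau for the negation not (Dia Dia (b implies (not a and a)) implies Dia (b implies (not a and a))):
1. not (Dia Dia (b implies (not a and a)) implies Dia (b implies (not a and a))), w0
2. Dia Dia (b implies (not a and a)), w0
3. not Dia (b implies (not a and a)), w0
4. not (b implies (not a and a)), w0
5. b, w0
6. not (not a and a), w0
7. not a, w0
8. Dia (b implies (not a and a)), w1
9. not (b implies (not a and a)), w1
10. b, w1
11. not (not a and a), w1
12. not a, w1
13. b implies (not a and a), w2
14. not b, w2
Accessibility: w0Rw0, w0Rw1, w1Rw0, w1Rw1, w1Rw2, w2Rw1, w2Rw2
The negation has an open branch (countermodel exists).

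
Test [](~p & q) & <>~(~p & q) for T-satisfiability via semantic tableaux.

Unsatisfiable (every branch closes)

1. [](~p & q) & <>~(~p & q), w0
2. [](~p & q), w0
3. <>~(~p & q), w0
4. ~p & q, w0
5. ~p, w0
6. q, w0
7. ~(~p & q), w1
8. ~p & q, w1
9. ~p, w1
10. q, w1
11. ~q, w1
Accessibility: w0Rw0, w0Rw1, w1Rw1
Branch closes: q and ~q both at w1.
(One branch shown.) All branches close.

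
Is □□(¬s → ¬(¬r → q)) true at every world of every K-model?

Tableau for the negation ¬□□(¬s → ¬(¬r → q)):
1. ¬□□(¬s → ¬(¬r → q)), w0
2. ¬□(¬s → ¬(¬r → q)), w1
3. ¬(¬s → ¬(¬r → q)), w2
4. ¬s, w2
5. ¬r → q, w2
6. q, w2
Accessibility: w0Rw1, w1Rw2
The negation has an open branch (countermodel exists).

No, not valid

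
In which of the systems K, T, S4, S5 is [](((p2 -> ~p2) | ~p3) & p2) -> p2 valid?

T, S4, S5

K-tableau for the negation ~([](((p2 -> ~p2) | ~p3) & p2) -> p2):
1. ~([](((p2 -> ~p2) | ~p3) & p2) -> p2), u
2. [](((p2 -> ~p2) | ~p3) & p2), u
3. ~p2, u
Complete open branch: countermodel on a K-frame, so not valid in K.
T-tableau for the negation ~([](((p2 -> ~p2) | ~p3) & p2) -> p2):
1. ~([](((p2 -> ~p2) | ~p3) & p2) -> p2), u
2. [](((p2 -> ~p2) | ~p3) & p2), u
3. ~p2, u
4. ((p2 -> ~p2) | ~p3) & p2, u
5. (p2 -> ~p2) | ~p3, u
6. p2, u
Accessibility: uRu
Branch closes: p2 and ~p2 both at u.
Every branch closes (one shown): valid in T, hence also in S4, S5 (every theorem of T is a theorem of S4 and S5).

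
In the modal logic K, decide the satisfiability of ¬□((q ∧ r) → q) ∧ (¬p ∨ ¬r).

1. ¬□((q ∧ r) → q) ∧ (¬p ∨ ¬r), 0
2. ¬□((q ∧ r) → q), 0   [∧-rule on 1]
3. ¬p ∨ ¬r, 0   [∧-rule on 1]
4. ¬r, 0   [∨-rule on 3 (branches; this branch)]
5. ¬((q ∧ r) → q), 1   [¬□-rule on 2: fresh world 1, 0R1]
6. q ∧ r, 1   [¬→-rule on 5]
7. ¬q, 1   [¬→-rule on 5]
8. q, 1   [∧-rule on 6]
9. r, 1   [∧-rule on 6]
Accessibility: 0R1
Branch closes: q and ¬q both at 1.
All branches of the tableau close; one closing branch shown above.

No, unsatisfiable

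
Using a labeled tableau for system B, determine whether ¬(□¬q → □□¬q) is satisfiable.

Satisfiable

1. ¬(□¬q → □□¬q), u
2. □¬q, u
3. ¬□□¬q, u
4. ¬q, u
5. ¬□¬q, v
6. ¬q, v
7. q, w
Accessibility: uRu, uRv, vRu, vRv, vRw, wRv, wRw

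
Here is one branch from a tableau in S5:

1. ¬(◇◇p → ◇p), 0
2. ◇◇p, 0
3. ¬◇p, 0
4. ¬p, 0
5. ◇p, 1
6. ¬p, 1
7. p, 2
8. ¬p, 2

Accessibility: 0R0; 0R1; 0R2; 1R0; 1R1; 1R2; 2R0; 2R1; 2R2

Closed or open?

Yes, closed

Both p and ¬p appear at 2.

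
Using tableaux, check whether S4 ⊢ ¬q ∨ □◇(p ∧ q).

No, not valid

Tableau for the negation ¬(¬q ∨ □◇(p ∧ q)):
1. ¬(¬q ∨ □◇(p ∧ q)), 0
2. q, 0   [¬∨-rule on 1]
3. ¬□◇(p ∧ q), 0   [¬∨-rule on 1]
4. ¬◇(p ∧ q), 1   [¬□-rule on 3: fresh world 1, 0R1]
5. ¬(p ∧ q), 1   [¬◇-rule on 4 via 1R1]
6. ¬q, 1   [¬∧-rule on 5 (branches; this branch)]
Accessibility: 0R0, 0R1, 1R1
The negation has an open branch (countermodel exists).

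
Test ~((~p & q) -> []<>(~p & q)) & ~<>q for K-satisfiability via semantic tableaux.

Satisfiable

1. ~((~p & q) -> []<>(~p & q)) & ~<>q, w0
2. ~((~p & q) -> []<>(~p & q)), w0
3. ~<>q, w0
4. ~p & q, w0
5. ~[]<>(~p & q), w0
6. ~p, w0
7. q, w0
8. ~<>(~p & q), w1
9. ~q, w1
Accessibility: w0Rw1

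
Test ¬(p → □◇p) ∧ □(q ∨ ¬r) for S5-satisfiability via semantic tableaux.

Unsatisfiable

1. ¬(p → □◇p) ∧ □(q ∨ ¬r), w0
2. ¬(p → □◇p), w0
3. □(q ∨ ¬r), w0
4. p, w0
5. ¬□◇p, w0
6. q ∨ ¬r, w0
7. ¬r, w0
8. ¬◇p, w1
9. q ∨ ¬r, w1
10. ¬p, w0
Accessibility: w0Rw0, w0Rw1, w1Rw0, w1Rw1
Branch closes: p and ¬p both at w0.
(One branch shown.) All branches close.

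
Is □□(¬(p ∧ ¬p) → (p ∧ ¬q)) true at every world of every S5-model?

No, not valid

Tableau for the negation ¬□□(¬(p ∧ ¬p) → (p ∧ ¬q)):
1. ¬□□(¬(p ∧ ¬p) → (p ∧ ¬q)), u
2. ¬□(¬(p ∧ ¬p) → (p ∧ ¬q)), v
3. ¬(¬(p ∧ ¬p) → (p ∧ ¬q)), w
4. ¬(p ∧ ¬p), w
5. ¬(p ∧ ¬q), w
6. p, w
7. q, w
Accessibility: uRu, uRv, uRw, vRu, vRv, vRw, wRu, wRv, wRw
The negation has an open branch (countermodel exists).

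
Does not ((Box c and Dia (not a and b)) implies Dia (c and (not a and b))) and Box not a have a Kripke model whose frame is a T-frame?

1. not ((Box c and Dia (not a and b)) implies Dia (c and (not a and b))) and Box not a, u
2. not ((Box c and Dia (not a and b)) implies Dia (c and (not a and b))), u
3. Box not a, u
4. Box c and Dia (not a and b), u
5. not Dia (c and (not a and b)), u
6. Box c, u
7. Dia (not a and b), u
8. not a, u
9. not (c and (not a and b)), u
10. c, u
11. not (not a and b), u
12. not b, u
13. not a and b, v
14. not a, v
15. b, v
16. not (c and (not a and b)), v
17. c, v
18. not (not a and b), v
19. not b, v
Accessibility: uRu, uRv, vRv
Branch closes: b and not b both at v.
All branches of the tableau close; one closing branch shown above.

Unsatisfiable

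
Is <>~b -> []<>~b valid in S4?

Not valid

Tableau for the negation ~(<>~b -> []<>~b):
1. ~(<>~b -> []<>~b), u
2. <>~b, u   [~->-rule on 1]
3. ~[]<>~b, u   [~->-rule on 1]
4. ~b, v   [<>-rule on 2: fresh world v, uRv]
5. ~<>~b, w   [~[]-rule on 3: fresh world w, uRw]
6. b, w   [~<>-rule on 5 via wRw]
Accessibility: uRu, uRv, uRw, vRv, wRw
The negation has an open branch (countermodel exists).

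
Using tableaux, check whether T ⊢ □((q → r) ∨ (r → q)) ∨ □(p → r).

Valid

Tableau for the negation ¬(□((q → r) ∨ (r → q)) ∨ □(p → r)):
1. ¬(□((q → r) ∨ (r → q)) ∨ □(p → r)), 0
2. ¬□((q → r) ∨ (r → q)), 0
3. ¬□(p → r), 0
4. ¬((q → r) ∨ (r → q)), 1
5. ¬(q → r), 1
6. ¬(r → q), 1
7. q, 1
8. ¬r, 1
9. r, 1
10. ¬q, 1
Accessibility: 0R0, 0R1, 1R1
Branch closes: r and ¬r both at 1.
Every branch of the negation's tableau closes; the branch above is one of them.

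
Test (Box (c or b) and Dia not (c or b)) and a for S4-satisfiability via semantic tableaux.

Unsatisfiable (every branch closes)

1. (Box (c or b) and Dia not (c or b)) and a, 0
2. Box (c or b) and Dia not (c or b), 0   [and-rule on 1]
3. a, 0   [and-rule on 1]
4. Box (c or b), 0   [and-rule on 2]
5. Dia not (c or b), 0   [and-rule on 2]
6. c or b, 0   [Box-rule on 4 via 0R0]
7. b, 0   [or-rule on 6 (branches; this branch)]
8. not (c or b), 1   [Dia-rule on 5: fresh world 1, 0R1]
9. not c, 1   [neg-or-rule on 8]
10. not b, 1   [neg-or-rule on 8]
11. c or b, 1   [Box-rule on 4 via 0R1]
12. b, 1   [or-rule on 11 (branches; this branch)]
Accessibility: 0R0, 0R1, 1R1
Branch closes: b and not b both at 1.
All branches of the tableau close; one closing branch shown above.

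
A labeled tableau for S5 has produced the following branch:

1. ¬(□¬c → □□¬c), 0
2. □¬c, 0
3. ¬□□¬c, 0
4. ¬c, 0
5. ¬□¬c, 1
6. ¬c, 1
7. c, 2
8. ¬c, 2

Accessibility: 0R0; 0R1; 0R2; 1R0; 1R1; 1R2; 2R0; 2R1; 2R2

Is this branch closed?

Both c and ¬c appear at 2.

Yes, closed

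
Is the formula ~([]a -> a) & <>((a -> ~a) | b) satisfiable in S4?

1. ~([]a -> a) & <>((a -> ~a) | b), u
2. ~([]a -> a), u   [&-rule on 1]
3. <>((a -> ~a) | b), u   [&-rule on 1]
4. []a, u   [~->-rule on 2]
5. ~a, u   [~->-rule on 2]
6. a, u   [[]-rule on 4 via uRu]
Accessibility: uRu
Branch closes: a and ~a both at u.
(One branch shown.) All branches close.

Unsatisfiable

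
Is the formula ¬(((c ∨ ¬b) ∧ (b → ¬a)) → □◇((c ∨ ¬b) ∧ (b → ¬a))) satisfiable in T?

Satisfiable (open branch found)

1. ¬(((c ∨ ¬b) ∧ (b → ¬a)) → □◇((c ∨ ¬b) ∧ (b → ¬a))), w0
2. (c ∨ ¬b) ∧ (b → ¬a), w0
3. ¬□◇((c ∨ ¬b) ∧ (b → ¬a)), w0
4. c ∨ ¬b, w0
5. b → ¬a, w0
6. ¬b, w0
7. ¬a, w0
8. ¬◇((c ∨ ¬b) ∧ (b → ¬a)), w1
9. ¬((c ∨ ¬b) ∧ (b → ¬a)), w1
10. ¬(b → ¬a), w1
11. b, w1
12. a, w1
Accessibility: w0Rw0, w0Rw1, w1Rw1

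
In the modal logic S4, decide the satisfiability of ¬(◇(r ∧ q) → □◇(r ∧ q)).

Satisfiable (open branch found)

1. ¬(◇(r ∧ q) → □◇(r ∧ q)), u
2. ◇(r ∧ q), u
3. ¬□◇(r ∧ q), u
4. r ∧ q, v
5. r, v
6. q, v
7. ¬◇(r ∧ q), w
8. ¬(r ∧ q), w
9. ¬q, w
Accessibility: uRu, uRv, uRw, vRv, wRw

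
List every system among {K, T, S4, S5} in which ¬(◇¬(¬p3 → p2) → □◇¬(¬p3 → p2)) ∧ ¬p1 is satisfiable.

K, T, S4

S5-tableau for the formula:
1. ¬(◇¬(¬p3 → p2) → □◇¬(¬p3 → p2)) ∧ ¬p1, u
2. ¬(◇¬(¬p3 → p2) → □◇¬(¬p3 → p2)), u   [∧-rule on 1]
3. ¬p1, u   [∧-rule on 1]
4. ◇¬(¬p3 → p2), u   [¬→-rule on 2]
5. ¬□◇¬(¬p3 → p2), u   [¬→-rule on 2]
6. ¬(¬p3 → p2), v   [◇-rule on 4: fresh world v, uRv]
7. ¬p3, v   [¬→-rule on 6]
8. ¬p2, v   [¬→-rule on 6]
9. ¬◇¬(¬p3 → p2), w   [¬□-rule on 5: fresh world w, uRw]
10. ¬p3 → p2, u   [¬◇-rule on 9 via wRu]
11. ¬p3 → p2, v   [¬◇-rule on 9 via wRv]
12. ¬p3 → p2, w   [¬◇-rule on 9 via wRw]
13. p2, u   [→-rule on 10 (branches; this branch)]
14. p2, v   [→-rule on 11 (branches; this branch)]
Accessibility: uRu, uRv, uRw, vRu, vRv, vRw, wRu, wRv, wRw
Branch closes: p2 and ¬p2 both at v.
Every branch closes (one shown): unsatisfiable in S5.
S4-tableau for the formula:
1. ¬(◇¬(¬p3 → p2) → □◇¬(¬p3 → p2)) ∧ ¬p1, u
2. ¬(◇¬(¬p3 → p2) → □◇¬(¬p3 → p2)), u   [∧-rule on 1]
3. ¬p1, u   [∧-rule on 1]
4. ◇¬(¬p3 → p2), u   [¬→-rule on 2]
5. ¬□◇¬(¬p3 → p2), u   [¬→-rule on 2]
6. ¬(¬p3 → p2), v   [◇-rule on 4: fresh world v, uRv]
7. ¬p3, v   [¬→-rule on 6]
8. ¬p2, v   [¬→-rule on 6]
9. ¬◇¬(¬p3 → p2), w   [¬□-rule on 5: fresh world w, uRw]
10. ¬p3 → p2, w   [¬◇-rule on 9 via wRw]
11. p2, w   [→-rule on 10 (branches; this branch)]
Accessibility: uRu, uRv, uRw, vRv, wRw
Complete open branch: satisfiable in S4, hence also in K, T (this S4-model is also a K-model and a T-model).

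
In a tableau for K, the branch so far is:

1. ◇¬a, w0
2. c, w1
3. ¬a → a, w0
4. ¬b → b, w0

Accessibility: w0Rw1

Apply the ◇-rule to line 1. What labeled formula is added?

a fresh world w2 with w0Rw2, and ¬a at w2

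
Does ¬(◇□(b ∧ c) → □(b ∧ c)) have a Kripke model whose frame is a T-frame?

1. ¬(◇□(b ∧ c) → □(b ∧ c)), u
2. ◇□(b ∧ c), u   [¬→-rule on 1]
3. ¬□(b ∧ c), u   [¬→-rule on 1]
4. □(b ∧ c), v   [◇-rule on 2: fresh world v, uRv]
5. b ∧ c, v   [□-rule on 4 via vRv]
6. b, v   [∧-rule on 5]
7. c, v   [∧-rule on 5]
8. ¬(b ∧ c), w   [¬□-rule on 3: fresh world w, uRw]
9. ¬c, w   [¬∧-rule on 8 (branches; this branch)]
Accessibility: uRu, uRv, uRw, vRv, wRw

Satisfiable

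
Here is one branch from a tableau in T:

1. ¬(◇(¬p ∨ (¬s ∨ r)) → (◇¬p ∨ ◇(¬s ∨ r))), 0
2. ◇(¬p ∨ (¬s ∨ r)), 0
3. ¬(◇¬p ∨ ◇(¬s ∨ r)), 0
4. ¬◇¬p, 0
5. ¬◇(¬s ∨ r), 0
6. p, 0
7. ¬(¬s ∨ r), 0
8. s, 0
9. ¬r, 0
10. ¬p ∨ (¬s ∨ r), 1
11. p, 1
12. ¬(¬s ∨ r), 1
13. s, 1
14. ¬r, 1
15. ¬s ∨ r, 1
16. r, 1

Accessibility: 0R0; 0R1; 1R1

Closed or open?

Both r and ¬r appear at 1.

Yes, closed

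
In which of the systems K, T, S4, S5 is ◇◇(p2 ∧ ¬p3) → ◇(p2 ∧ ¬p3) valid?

S4, S5

T-tableau for the negation ¬(◇◇(p2 ∧ ¬p3) → ◇(p2 ∧ ¬p3)):
1. ¬(◇◇(p2 ∧ ¬p3) → ◇(p2 ∧ ¬p3)), u
2. ◇◇(p2 ∧ ¬p3), u   [¬→-rule on 1]
3. ¬◇(p2 ∧ ¬p3), u   [¬→-rule on 1]
4. ¬(p2 ∧ ¬p3), u   [¬◇-rule on 3 via uRu]
5. p3, u   [¬∧-rule on 4 (branches; this branch)]
6. ◇(p2 ∧ ¬p3), v   [◇-rule on 2: fresh world v, uRv]
7. ¬(p2 ∧ ¬p3), v   [¬◇-rule on 3 via uRv]
8. p3, v   [¬∧-rule on 7 (branches; this branch)]
9. p2 ∧ ¬p3, w   [◇-rule on 6: fresh world w, vRw]
10. p2, w   [∧-rule on 9]
11. ¬p3, w   [∧-rule on 9]
Accessibility: uRu, uRv, vRv, vRw, wRw
Complete open branch: countermodel on a T-frame, so not valid in T, nor in K (the same frame is also a K-frame).
S4-tableau for the negation ¬(◇◇(p2 ∧ ¬p3) → ◇(p2 ∧ ¬p3)):
1. ¬(◇◇(p2 ∧ ¬p3) → ◇(p2 ∧ ¬p3)), u
2. ◇◇(p2 ∧ ¬p3), u   [¬→-rule on 1]
3. ¬◇(p2 ∧ ¬p3), u   [¬→-rule on 1]
4. ¬(p2 ∧ ¬p3), u   [¬◇-rule on 3 via uRu]
5. p3, u   [¬∧-rule on 4 (branches; this branch)]
6. ◇(p2 ∧ ¬p3), v   [◇-rule on 2: fresh world v, uRv]
7. ¬(p2 ∧ ¬p3), v   [¬◇-rule on 3 via uRv]
8. p3, v   [¬∧-rule on 7 (branches; this branch)]
9. p2 ∧ ¬p3, w   [◇-rule on 6: fresh world w, vRw]
10. p2, w   [∧-rule on 9]
11. ¬p3, w   [∧-rule on 9]
12. ¬(p2 ∧ ¬p3), w   [¬◇-rule on 3 via uRw]
13. p3, w   [¬∧-rule on 12 (branches; this branch)]
Accessibility: uRu, uRv, uRw, vRv, vRw, wRw
Branch closes: p3 and ¬p3 both at w.
Every branch closes (one shown): valid in S4, hence also in S5 (every theorem of S4 is a theorem of S5).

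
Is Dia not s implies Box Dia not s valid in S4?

Not valid

Tableau for the negation not (Dia not s implies Box Dia not s):
1. not (Dia not s implies Box Dia not s), u
2. Dia not s, u
3. not Box Dia not s, u
4. not s, v
5. not Dia not s, w
6. s, w
Accessibility: uRu, uRv, uRw, vRv, wRw
The negation has an open branch (countermodel exists).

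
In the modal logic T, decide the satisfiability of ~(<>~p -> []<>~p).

1. ~(<>~p -> []<>~p), w0
2. <>~p, w0
3. ~[]<>~p, w0
4. ~p, w1
5. ~<>~p, w2
6. p, w2
Accessibility: w0Rw0, w0Rw1, w0Rw2, w1Rw1, w2Rw2

Satisfiable (open branch found)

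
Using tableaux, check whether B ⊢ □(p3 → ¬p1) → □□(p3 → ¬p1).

Not valid

Tableau for the negation ¬(□(p3 → ¬p1) → □□(p3 → ¬p1)):
1. ¬(□(p3 → ¬p1) → □□(p3 → ¬p1)), 0
2. □(p3 → ¬p1), 0
3. ¬□□(p3 → ¬p1), 0
4. p3 → ¬p1, 0
5. ¬p1, 0
6. ¬□(p3 → ¬p1), 1
7. p3 → ¬p1, 1
8. ¬p1, 1
9. ¬(p3 → ¬p1), 2
10. p3, 2
11. p1, 2
Accessibility: 0R0, 0R1, 1R0, 1R1, 1R2, 2R1, 2R2
The negation has an open branch (countermodel exists).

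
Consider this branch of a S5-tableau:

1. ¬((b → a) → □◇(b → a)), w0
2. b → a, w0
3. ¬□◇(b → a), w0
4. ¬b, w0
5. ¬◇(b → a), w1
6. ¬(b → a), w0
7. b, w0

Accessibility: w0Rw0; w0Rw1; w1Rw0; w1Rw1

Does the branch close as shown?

Closed

Both b and ¬b appear at w0.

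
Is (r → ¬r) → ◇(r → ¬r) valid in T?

Tableau for the negation ¬((r → ¬r) → ◇(r → ¬r)):
1. ¬((r → ¬r) → ◇(r → ¬r)), 0
2. r → ¬r, 0
3. ¬◇(r → ¬r), 0
4. ¬(r → ¬r), 0
5. r, 0
6. ¬r, 0
Accessibility: 0R0
Branch closes: r and ¬r both at 0.
Every branch of the negation's tableau closes; the branch above is one of them.

Valid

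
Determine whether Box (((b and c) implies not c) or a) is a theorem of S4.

Tableau for the negation not Box (((b and c) implies not c) or a):
1. not Box (((b and c) implies not c) or a), 0
2. not (((b and c) implies not c) or a), 1
3. not ((b and c) implies not c), 1
4. not a, 1
5. b and c, 1
6. c, 1
7. b, 1
Accessibility: 0R0, 0R1, 1R1
The negation has an open branch (countermodel exists).

Not valid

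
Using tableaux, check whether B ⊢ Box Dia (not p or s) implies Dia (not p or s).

Valid

Tableau for the negation not (Box Dia (not p or s) implies Dia (not p or s)):
1. not (Box Dia (not p or s) implies Dia (not p or s)), w0
2. Box Dia (not p or s), w0
3. not Dia (not p or s), w0
4. Dia (not p or s), w0
5. not (not p or s), w0
6. p, w0
7. not s, w0
8. not p or s, w1
9. Dia (not p or s), w1
10. not (not p or s), w1
11. p, w1
12. not s, w1
13. s, w1
Accessibility: w0Rw0, w0Rw1, w1Rw0, w1Rw1
Branch closes: s and not s both at w1.
Every branch of the negation's tableau closes; the branch above is one of them.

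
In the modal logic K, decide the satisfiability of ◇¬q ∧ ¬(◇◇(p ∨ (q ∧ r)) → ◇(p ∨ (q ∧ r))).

Satisfiable (open branch found)

1. ◇¬q ∧ ¬(◇◇(p ∨ (q ∧ r)) → ◇(p ∨ (q ∧ r))), u
2. ◇¬q, u   [∧-rule on 1]
3. ¬(◇◇(p ∨ (q ∧ r)) → ◇(p ∨ (q ∧ r))), u   [∧-rule on 1]
4. ◇◇(p ∨ (q ∧ r)), u   [¬→-rule on 3]
5. ¬◇(p ∨ (q ∧ r)), u   [¬→-rule on 3]
6. ¬q, v   [◇-rule on 2: fresh world v, uRv]
7. ¬(p ∨ (q ∧ r)), v   [¬◇-rule on 5 via uRv]
8. ¬p, v   [¬∨-rule on 7]
9. ¬(q ∧ r), v   [¬∨-rule on 7]
10. ¬r, v   [¬∧-rule on 9 (branches; this branch)]
11. ◇(p ∨ (q ∧ r)), w   [◇-rule on 4: fresh world w, uRw]
12. ¬(p ∨ (q ∧ r)), w   [¬◇-rule on 5 via uRw]
13. ¬p, w   [¬∨-rule on 12]
14. ¬(q ∧ r), w   [¬∨-rule on 12]
15. ¬r, w   [¬∧-rule on 14 (branches; this branch)]
16. p ∨ (q ∧ r), x   [◇-rule on 11: fresh world x, wRx]
17. q ∧ r, x   [∨-rule on 16 (branches; this branch)]
18. q, x   [∧-rule on 17]
19. r, x   [∧-rule on 17]
Accessibility: uRv, uRw, wRx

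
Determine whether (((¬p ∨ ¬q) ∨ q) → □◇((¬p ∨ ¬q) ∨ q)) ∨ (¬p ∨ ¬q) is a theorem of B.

Tableau for the negation ¬((((¬p ∨ ¬q) ∨ q) → □◇((¬p ∨ ¬q) ∨ q)) ∨ (¬p ∨ ¬q)):
1. ¬((((¬p ∨ ¬q) ∨ q) → □◇((¬p ∨ ¬q) ∨ q)) ∨ (¬p ∨ ¬q)), u
2. ¬(((¬p ∨ ¬q) ∨ q) → □◇((¬p ∨ ¬q) ∨ q)), u   [¬∨-rule on 1]
3. ¬(¬p ∨ ¬q), u   [¬∨-rule on 1]
4. (¬p ∨ ¬q) ∨ q, u   [¬→-rule on 2]
5. ¬□◇((¬p ∨ ¬q) ∨ q), u   [¬→-rule on 2]
6. p, u   [¬∨-rule on 3]
7. q, u   [¬∨-rule on 3]
8. ¬◇((¬p ∨ ¬q) ∨ q), v   [¬□-rule on 5: fresh world v, uRv]
9. ¬((¬p ∨ ¬q) ∨ q), u   [¬◇-rule on 8 via vRu]
10. ¬q, u   [¬∨-rule on 9]
Accessibility: uRu, uRv, vRu, vRv
Branch closes: q and ¬q both at u.
Every branch of the negation's tableau closes; the branch above is one of them.

Valid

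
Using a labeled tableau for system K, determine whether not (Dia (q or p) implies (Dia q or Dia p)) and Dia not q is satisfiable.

Unsatisfiable (every branch closes)

1. not (Dia (q or p) implies (Dia q or Dia p)) and Dia not q, u
2. not (Dia (q or p) implies (Dia q or Dia p)), u   [and-rule on 1]
3. Dia not q, u   [and-rule on 1]
4. Dia (q or p), u   [neg-implies-rule on 2]
5. not (Dia q or Dia p), u   [neg-implies-rule on 2]
6. not Dia q, u   [neg-or-rule on 5]
7. not Dia p, u   [neg-or-rule on 5]
8. not q, v   [Dia-rule on 3: fresh world v, uRv]
9. not p, v   [neg-Dia-rule on 7 via uRv]
10. q or p, w   [Dia-rule on 4: fresh world w, uRw]
11. not q, w   [neg-Dia-rule on 6 via uRw]
12. not p, w   [neg-Dia-rule on 7 via uRw]
13. p, w   [or-rule on 10 (branches; this branch)]
Accessibility: uRv, uRw
Branch closes: p and not p both at w.
Every branch closes; the branch above is one of them.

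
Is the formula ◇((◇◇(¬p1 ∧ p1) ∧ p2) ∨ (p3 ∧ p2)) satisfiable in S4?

1. ◇((◇◇(¬p1 ∧ p1) ∧ p2) ∨ (p3 ∧ p2)), w0
2. (◇◇(¬p1 ∧ p1) ∧ p2) ∨ (p3 ∧ p2), w1   [◇-rule on 1: fresh world w1, w0Rw1]
3. p3 ∧ p2, w1   [∨-rule on 2 (branches; this branch)]
4. p3, w1   [∧-rule on 3]
5. p2, w1   [∧-rule on 3]
Accessibility: w0Rw0, w0Rw1, w1Rw1

Satisfiable (open branch found)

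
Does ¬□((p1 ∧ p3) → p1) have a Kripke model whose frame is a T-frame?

1. ¬□((p1 ∧ p3) → p1), u
2. ¬((p1 ∧ p3) → p1), v   [¬□-rule on 1: fresh world v, uRv]
3. p1 ∧ p3, v   [¬→-rule on 2]
4. ¬p1, v   [¬→-rule on 2]
5. p1, v   [∧-rule on 3]
6. p3, v   [∧-rule on 3]
Accessibility: uRu, uRv, vRv
Branch closes: p1 and ¬p1 both at v.
All branches of the tableau close; one closing branch shown above.

No, unsatisfiable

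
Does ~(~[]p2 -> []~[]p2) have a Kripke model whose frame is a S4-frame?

Satisfiable (open branch found)

1. ~(~[]p2 -> []~[]p2), u
2. ~[]p2, u
3. ~[]~[]p2, u
4. ~p2, v
5. []p2, w
6. p2, w
Accessibility: uRu, uRv, uRw, vRv, wRw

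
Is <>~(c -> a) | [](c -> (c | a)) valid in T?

Yes, valid

Tableau for the negation ~(<>~(c -> a) | [](c -> (c | a))):
1. ~(<>~(c -> a) | [](c -> (c | a))), u
2. ~<>~(c -> a), u
3. ~[](c -> (c | a)), u
4. c -> a, u
5. a, u
6. ~(c -> (c | a)), v
7. c, v
8. ~(c | a), v
9. ~c, v
10. ~a, v
Accessibility: uRu, uRv, vRv
Branch closes: c and ~c both at v.
Every branch of the negation's tableau closes; the branch above is one of them.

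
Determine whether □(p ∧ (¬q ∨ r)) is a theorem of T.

Tableau for the negation ¬□(p ∧ (¬q ∨ r)):
1. ¬□(p ∧ (¬q ∨ r)), w0
2. ¬(p ∧ (¬q ∨ r)), w1
3. ¬(¬q ∨ r), w1
4. q, w1
5. ¬r, w1
Accessibility: w0Rw0, w0Rw1, w1Rw1
The negation has an open branch (countermodel exists).

No, not valid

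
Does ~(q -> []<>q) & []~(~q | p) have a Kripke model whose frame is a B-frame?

1. ~(q -> []<>q) & []~(~q | p), w0
2. ~(q -> []<>q), w0   [&-rule on 1]
3. []~(~q | p), w0   [&-rule on 1]
4. q, w0   [~->-rule on 2]
5. ~[]<>q, w0   [~->-rule on 2]
6. ~(~q | p), w0   [[]-rule on 3 via w0Rw0]
7. ~p, w0   [~|-rule on 6]
8. ~<>q, w1   [~[]-rule on 5: fresh world w1, w0Rw1]
9. ~(~q | p), w1   [[]-rule on 3 via w0Rw1]
10. q, w1   [~|-rule on 9]
11. ~p, w1   [~|-rule on 9]
12. ~q, w0   [~<>-rule on 8 via w1Rw0]
Accessibility: w0Rw0, w0Rw1, w1Rw0, w1Rw1
Branch closes: q and ~q both at w0.
(One branch shown.) All branches close.

Unsatisfiable (every branch closes)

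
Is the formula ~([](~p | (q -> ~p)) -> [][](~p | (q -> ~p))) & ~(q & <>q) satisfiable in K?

1. ~([](~p | (q -> ~p)) -> [][](~p | (q -> ~p))) & ~(q & <>q), 0
2. ~([](~p | (q -> ~p)) -> [][](~p | (q -> ~p))), 0
3. ~(q & <>q), 0
4. [](~p | (q -> ~p)), 0
5. ~[][](~p | (q -> ~p)), 0
6. ~<>q, 0
7. ~[](~p | (q -> ~p)), 1
8. ~p | (q -> ~p), 1
9. ~q, 1
10. q -> ~p, 1
11. ~p, 1
12. ~(~p | (q -> ~p)), 2
13. p, 2
14. ~(q -> ~p), 2
15. q, 2
Accessibility: 0R1, 1R2

Yes, satisfiable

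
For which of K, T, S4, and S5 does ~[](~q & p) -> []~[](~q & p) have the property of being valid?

S5-tableau for the negation ~(~[](~q & p) -> []~[](~q & p)):
1. ~(~[](~q & p) -> []~[](~q & p)), u
2. ~[](~q & p), u   [~->-rule on 1]
3. ~[]~[](~q & p), u   [~->-rule on 1]
4. ~(~q & p), v   [~[]-rule on 2: fresh world v, uRv]
5. ~p, v   [~&-rule on 4 (branches; this branch)]
6. [](~q & p), w   [~[]-rule on 3: fresh world w, uRw]
7. ~q & p, u   [[]-rule on 6 via wRu]
8. ~q, u   [&-rule on 7]
9. p, u   [&-rule on 7]
10. ~q & p, v   [[]-rule on 6 via wRv]
11. ~q, v   [&-rule on 10]
12. p, v   [&-rule on 10]
Accessibility: uRu, uRv, uRw, vRu, vRv, vRw, wRu, wRv, wRw
Branch closes: p and ~p both at v.
Every branch closes (one shown): valid in S5.
S4-tableau for the negation ~(~[](~q & p) -> []~[](~q & p)):
1. ~(~[](~q & p) -> []~[](~q & p)), u
2. ~[](~q & p), u   [~->-rule on 1]
3. ~[]~[](~q & p), u   [~->-rule on 1]
4. ~(~q & p), v   [~[]-rule on 2: fresh world v, uRv]
5. ~p, v   [~&-rule on 4 (branches; this branch)]
6. [](~q & p), w   [~[]-rule on 3: fresh world w, uRw]
7. ~q & p, w   [[]-rule on 6 via wRw]
8. ~q, w   [&-rule on 7]
9. p, w   [&-rule on 7]
Accessibility: uRu, uRv, uRw, vRv, wRw
Complete open branch: countermodel on an S4-frame, so not valid in S4, nor in K, T (the same frame is also a K-frame and a T-frame).

S5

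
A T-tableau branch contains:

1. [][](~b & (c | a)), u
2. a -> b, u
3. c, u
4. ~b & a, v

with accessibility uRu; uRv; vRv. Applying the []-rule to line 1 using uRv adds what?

[](~b & (c | a)), v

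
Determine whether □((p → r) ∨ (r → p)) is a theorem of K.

Yes, valid

Tableau for the negation ¬□((p → r) ∨ (r → p)):
1. ¬□((p → r) ∨ (r → p)), u
2. ¬((p → r) ∨ (r → p)), v
3. ¬(p → r), v
4. ¬(r → p), v
5. p, v
6. ¬r, v
7. r, v
8. ¬p, v
Accessibility: uRv
Branch closes: r and ¬r both at v.
Every branch of the negation's tableau closes; the branch above is one of them.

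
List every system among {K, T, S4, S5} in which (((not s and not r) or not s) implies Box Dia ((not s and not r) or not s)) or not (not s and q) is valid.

S5-tableau for the negation not ((((not s and not r) or not s) implies Box Dia ((not s and not r) or not s)) or not (not s and q)):
1. not ((((not s and not r) or not s) implies Box Dia ((not s and not r) or not s)) or not (not s and q)), w0
2. not (((not s and not r) or not s) implies Box Dia ((not s and not r) or not s)), w0   [neg-or-rule on 1]
3. not s and q, w0   [neg-or-rule on 1]
4. (not s and not r) or not s, w0   [neg-implies-rule on 2]
5. not Box Dia ((not s and not r) or not s), w0   [neg-implies-rule on 2]
6. not s, w0   [and-rule on 3]
7. q, w0   [and-rule on 3]
8. not s and not r, w0   [or-rule on 4 (branches; this branch)]
9. not r, w0   [and-rule on 8]
10. not Dia ((not s and not r) or not s), w1   [neg-Box-rule on 5: fresh world w1, w0Rw1]
11. not ((not s and not r) or not s), w0   [neg-Dia-rule on 10 via w1Rw0]
12. not (not s and not r), w0   [neg-or-rule on 11]
13. s, w0   [neg-or-rule on 11]
Accessibility: w0Rw0, w0Rw1, w1Rw0, w1Rw1
Branch closes: s and not s both at w0.
Every branch closes (one shown): valid in S5.
S4-tableau for the negation not ((((not s and not r) or not s) implies Box Dia ((not s and not r) or not s)) or not (not s and q)):
1. not ((((not s and not r) or not s) implies Box Dia ((not s and not r) or not s)) or not (not s and q)), w0
2. not (((not s and not r) or not s) implies Box Dia ((not s and not r) or not s)), w0   [neg-or-rule on 1]
3. not s and q, w0   [neg-or-rule on 1]
4. (not s and not r) or not s, w0   [neg-implies-rule on 2]
5. not Box Dia ((not s and not r) or not s), w0   [neg-implies-rule on 2]
6. not s, w0   [and-rule on 3]
7. q, w0   [and-rule on 3]
8. not Dia ((not s and not r) or not s), w1   [neg-Box-rule on 5: fresh world w1, w0Rw1]
9. not ((not s and not r) or not s), w1   [neg-Dia-rule on 8 via w1Rw1]
10. not (not s and not r), w1   [neg-or-rule on 9]
11. s, w1   [neg-or-rule on 9]
12. r, w1   [neg-and-rule on 10 (branches; this branch)]
Accessibility: w0Rw0, w0Rw1, w1Rw1
Complete open branch: countermodel on an S4-frame, so not valid in S4, nor in K, T (the same frame is also a K-frame and a T-frame).

S5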